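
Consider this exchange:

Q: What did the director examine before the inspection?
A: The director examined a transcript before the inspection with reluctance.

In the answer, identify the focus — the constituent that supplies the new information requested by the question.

The wh-word "what" asks about the direct object.
In the answer, "the director" and "before the inspection" are given — repeated from the question.
"with reluctance" is also new, but it specifies the manner, which is not what the question asks about — so it is not the focus.
The constituent filling the direct object gap is "a transcript"; that is the focus.

a transcript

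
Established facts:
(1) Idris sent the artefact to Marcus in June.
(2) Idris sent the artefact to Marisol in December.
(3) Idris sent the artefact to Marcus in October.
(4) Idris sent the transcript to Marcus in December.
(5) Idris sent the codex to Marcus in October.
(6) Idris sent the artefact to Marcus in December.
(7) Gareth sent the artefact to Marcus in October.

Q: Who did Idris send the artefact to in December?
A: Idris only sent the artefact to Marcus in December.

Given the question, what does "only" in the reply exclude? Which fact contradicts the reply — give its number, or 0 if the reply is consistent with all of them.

The question "Who did ... to ...?" targets the recipient, so in the reply the focus falls on "Marcus".
"Only" then excludes alternative recipients while the background — same agent, thing, setting (Idris / the artefact / in December) — is held fixed.
Fact (2) shares the background with a different recipient (Marisol) — counterexample.
(Fact (1) would refute a reading with focus on the setting — but that is not what the question asks.)

2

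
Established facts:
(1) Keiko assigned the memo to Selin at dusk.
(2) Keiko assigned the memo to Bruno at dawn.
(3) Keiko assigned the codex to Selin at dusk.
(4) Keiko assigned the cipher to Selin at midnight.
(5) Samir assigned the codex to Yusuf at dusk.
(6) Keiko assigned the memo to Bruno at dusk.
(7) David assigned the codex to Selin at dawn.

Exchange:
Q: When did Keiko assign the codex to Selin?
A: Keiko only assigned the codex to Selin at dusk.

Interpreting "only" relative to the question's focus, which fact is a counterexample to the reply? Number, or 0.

Answering "When did ...?" puts focus on the setting — here, "at dusk".
"Only" then excludes alternative settings while the background — Keiko as agent and the codex as thing and Selin as recipient — is held fixed.
No listed fact shares that background with another setting. Nothing contradicts the reply.
(Fact (1) would refute a reading with focus on the thing — but that is not what the question asks.)

0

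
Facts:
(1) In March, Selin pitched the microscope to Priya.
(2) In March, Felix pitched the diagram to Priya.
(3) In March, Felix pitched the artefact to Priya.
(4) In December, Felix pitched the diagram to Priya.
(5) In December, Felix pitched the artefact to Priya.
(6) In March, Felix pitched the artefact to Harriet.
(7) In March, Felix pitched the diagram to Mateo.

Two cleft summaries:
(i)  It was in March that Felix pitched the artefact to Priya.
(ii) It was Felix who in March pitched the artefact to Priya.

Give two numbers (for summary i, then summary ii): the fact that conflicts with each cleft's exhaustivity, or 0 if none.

Summary (i) focuses "in March" (the setting); background agent = Felix, thing = the artefact, recipient = Priya. Fact (5) matches that background with setting = in December — refutes (i).
Summary (ii) focuses "Felix" (the agent); background thing = the artefact, recipient = Priya, setting = in March. No fact matches that background with a different agent, so 0.

5, 0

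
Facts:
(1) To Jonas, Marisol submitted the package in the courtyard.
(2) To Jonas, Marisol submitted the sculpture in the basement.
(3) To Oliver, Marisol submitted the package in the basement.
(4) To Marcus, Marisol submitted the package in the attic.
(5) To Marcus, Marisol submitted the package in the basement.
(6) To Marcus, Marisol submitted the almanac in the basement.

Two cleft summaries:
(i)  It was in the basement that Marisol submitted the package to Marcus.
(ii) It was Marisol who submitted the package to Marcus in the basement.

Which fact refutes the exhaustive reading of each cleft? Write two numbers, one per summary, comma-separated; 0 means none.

Summary (i) focuses "in the basement" (the setting); background same agent, thing, recipient (Marisol / the package / Marcus). Fact (4) matches that background with setting = in the attic — refutes (i).
Summary (ii) focuses "Marisol" (the agent); background same thing, recipient, setting (the package / Marcus / in the basement). No fact matches that background with a different agent, so 0.

4, 0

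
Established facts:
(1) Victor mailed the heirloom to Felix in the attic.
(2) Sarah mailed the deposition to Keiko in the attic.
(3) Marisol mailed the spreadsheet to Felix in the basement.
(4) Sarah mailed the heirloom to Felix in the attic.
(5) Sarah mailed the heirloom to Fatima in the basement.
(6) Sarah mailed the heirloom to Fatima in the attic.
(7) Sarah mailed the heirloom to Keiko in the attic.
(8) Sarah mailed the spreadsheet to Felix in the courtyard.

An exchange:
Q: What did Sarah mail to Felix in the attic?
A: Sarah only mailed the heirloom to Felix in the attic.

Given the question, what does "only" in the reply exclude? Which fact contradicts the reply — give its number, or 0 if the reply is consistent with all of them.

Answering "What did ...?" puts focus on the thing — here, "the heirloom".
"Only" then excludes alternative things while the background — Sarah as agent and Felix as recipient and in the attic as setting — is held fixed.
No fact keeps Sarah as agent and Felix as recipient and in the attic as setting while changing the thing; every other fact differs on something backgrounded. The reply stands.
(Fact (6) would refute a reading with focus on the recipient — but that is not what the question asks.)

0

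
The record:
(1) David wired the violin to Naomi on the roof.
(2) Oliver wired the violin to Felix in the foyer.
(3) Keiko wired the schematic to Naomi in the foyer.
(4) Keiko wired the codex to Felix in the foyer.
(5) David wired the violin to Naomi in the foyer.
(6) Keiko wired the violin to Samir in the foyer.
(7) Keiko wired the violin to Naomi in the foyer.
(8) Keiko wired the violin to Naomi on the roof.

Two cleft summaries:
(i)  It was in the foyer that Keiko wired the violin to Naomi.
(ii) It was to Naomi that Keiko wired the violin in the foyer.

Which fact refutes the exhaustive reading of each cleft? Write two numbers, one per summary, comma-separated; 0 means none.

Summary (i) focuses "in the foyer" (the setting); background same agent, thing, recipient (Keiko / the violin / Naomi). Fact (8) matches that background with setting = on the roof — refutes (i).
Summary (ii) focuses "Naomi" (the recipient); background same agent, thing, setting (Keiko / the violin / in the foyer). Fact (6) matches that background with recipient = Samir — refutes (ii).

8, 6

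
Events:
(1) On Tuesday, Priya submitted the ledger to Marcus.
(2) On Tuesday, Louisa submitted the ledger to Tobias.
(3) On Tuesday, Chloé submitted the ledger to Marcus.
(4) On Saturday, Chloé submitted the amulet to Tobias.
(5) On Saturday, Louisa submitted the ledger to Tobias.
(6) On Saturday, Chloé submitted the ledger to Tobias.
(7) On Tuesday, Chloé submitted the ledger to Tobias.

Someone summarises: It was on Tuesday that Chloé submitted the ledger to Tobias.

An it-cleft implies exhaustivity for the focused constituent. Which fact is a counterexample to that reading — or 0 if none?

6

The cleft puts "on Tuesday" in focus and presupposes the open proposition with same agent, thing, recipient (Chloé / the ledger / Tobias).
The exhaustive reading says no other setting fits that background.
But fact (6) also has same agent, thing, recipient (Chloé / the ledger / Tobias), with setting = on Saturday — so the exhaustive reading fails.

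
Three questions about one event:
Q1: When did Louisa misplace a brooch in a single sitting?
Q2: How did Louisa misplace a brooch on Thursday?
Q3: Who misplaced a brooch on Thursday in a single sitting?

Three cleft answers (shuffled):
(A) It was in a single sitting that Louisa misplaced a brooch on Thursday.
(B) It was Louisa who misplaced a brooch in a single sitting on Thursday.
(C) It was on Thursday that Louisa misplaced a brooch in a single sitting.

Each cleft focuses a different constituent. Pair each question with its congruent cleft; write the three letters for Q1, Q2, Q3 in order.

CAB

Q1 asks about the time; cleft (C) focuses "on Thursday", which is the time — so Q1 → C.
Q2 asks about the manner; cleft (A) focuses "in a single sitting", which is the manner — so Q2 → A.
Q3 asks about the subject (agent); cleft (B) focuses "Louisa", which is the subject (agent) — so Q3 → B.
Mapping: Q1→C, Q2→A, Q3→B.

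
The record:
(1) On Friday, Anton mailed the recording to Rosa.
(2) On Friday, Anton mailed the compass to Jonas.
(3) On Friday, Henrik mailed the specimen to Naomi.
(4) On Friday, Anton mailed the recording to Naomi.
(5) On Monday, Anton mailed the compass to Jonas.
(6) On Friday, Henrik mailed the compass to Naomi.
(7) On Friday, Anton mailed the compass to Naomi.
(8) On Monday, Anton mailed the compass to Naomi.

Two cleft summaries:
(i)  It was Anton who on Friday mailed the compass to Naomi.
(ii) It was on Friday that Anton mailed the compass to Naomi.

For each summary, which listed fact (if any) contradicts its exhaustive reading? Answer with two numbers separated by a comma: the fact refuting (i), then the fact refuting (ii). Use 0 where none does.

Summary (i) focuses "Anton" (the agent); background the compass as thing and Naomi as recipient and on Friday as setting. Fact (6) matches that background with agent = Henrik — refutes (i).
Summary (ii) focuses "on Friday" (the setting); background Anton as agent and the compass as thing and Naomi as recipient. Fact (8) matches that background with setting = on Monday — refutes (ii).

6, 8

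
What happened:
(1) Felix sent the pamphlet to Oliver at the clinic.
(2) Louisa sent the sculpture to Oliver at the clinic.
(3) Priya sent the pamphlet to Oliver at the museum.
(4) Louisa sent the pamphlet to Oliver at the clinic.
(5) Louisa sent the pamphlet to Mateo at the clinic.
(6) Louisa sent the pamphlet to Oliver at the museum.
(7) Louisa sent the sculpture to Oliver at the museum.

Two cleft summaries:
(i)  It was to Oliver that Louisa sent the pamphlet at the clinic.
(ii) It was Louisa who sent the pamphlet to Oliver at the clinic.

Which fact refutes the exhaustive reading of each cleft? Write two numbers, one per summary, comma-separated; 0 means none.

5, 1

Summary (i) focuses "Oliver" (the recipient); background Louisa as agent and the pamphlet as thing and at the clinic as setting. Fact (5) matches that background with recipient = Mateo — refutes (i).
Summary (ii) focuses "Louisa" (the agent); background the pamphlet as thing and Oliver as recipient and at the clinic as setting. Fact (1) matches that background with agent = Felix — refutes (ii).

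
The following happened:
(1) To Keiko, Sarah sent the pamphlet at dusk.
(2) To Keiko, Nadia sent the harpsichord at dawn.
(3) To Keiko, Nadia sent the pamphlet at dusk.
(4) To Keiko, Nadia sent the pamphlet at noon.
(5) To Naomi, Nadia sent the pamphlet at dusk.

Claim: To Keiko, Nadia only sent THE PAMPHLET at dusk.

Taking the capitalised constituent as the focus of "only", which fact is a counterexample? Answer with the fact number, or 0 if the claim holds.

0

Focus (in capitals) is "the pamphlet" — the thing. "Only" excludes alternative things while holding fixed same agent, recipient, setting (Nadia / Keiko / at dusk).
No fact matches same agent, recipient, setting (Nadia / Keiko / at dusk) with a different thing — every other fact differs on at least one backgrounded slot. So no fact refutes it.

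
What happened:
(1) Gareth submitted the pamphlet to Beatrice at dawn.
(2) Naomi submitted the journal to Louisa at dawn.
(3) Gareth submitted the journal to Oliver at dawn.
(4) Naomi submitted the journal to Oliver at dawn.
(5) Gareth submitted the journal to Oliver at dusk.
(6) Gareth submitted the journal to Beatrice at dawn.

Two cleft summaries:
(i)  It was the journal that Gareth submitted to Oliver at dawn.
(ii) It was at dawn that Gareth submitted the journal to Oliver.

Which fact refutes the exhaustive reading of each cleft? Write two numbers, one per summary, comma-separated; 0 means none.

0, 5

(i): focus "the journal". No fact shares Gareth as agent and Oliver as recipient and at dawn as setting with a different thing. 0.
(ii): focus "at dawn". Looking for Gareth as agent and the journal as thing and Oliver as recipient with some other setting — fact (5) has at dusk there. Refuted.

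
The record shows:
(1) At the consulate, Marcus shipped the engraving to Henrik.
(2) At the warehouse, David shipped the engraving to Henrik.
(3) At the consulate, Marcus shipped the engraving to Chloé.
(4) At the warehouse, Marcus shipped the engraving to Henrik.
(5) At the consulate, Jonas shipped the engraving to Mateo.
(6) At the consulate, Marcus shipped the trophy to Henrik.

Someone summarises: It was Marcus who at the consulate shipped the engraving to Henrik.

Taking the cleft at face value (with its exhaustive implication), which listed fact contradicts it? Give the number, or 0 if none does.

The cleft puts "Marcus" in focus and presupposes the open proposition with same thing, recipient, setting (the engraving / Henrik / at the consulate).
Exhaustivity: Marcus is the only agent satisfying that background.
No listed fact matches the background with a different agent. Exhaustivity holds.

0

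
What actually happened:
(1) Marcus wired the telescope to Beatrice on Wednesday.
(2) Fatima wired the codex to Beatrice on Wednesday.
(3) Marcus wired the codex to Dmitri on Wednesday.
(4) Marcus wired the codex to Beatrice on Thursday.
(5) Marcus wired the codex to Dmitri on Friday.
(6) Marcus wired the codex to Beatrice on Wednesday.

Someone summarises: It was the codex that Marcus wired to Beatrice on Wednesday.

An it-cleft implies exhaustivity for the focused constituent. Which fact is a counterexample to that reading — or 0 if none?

The cleft puts "the codex" in focus and presupposes the open proposition with same agent, recipient, setting (Marcus / Beatrice / on Wednesday).
The exhaustive reading says no other thing fits that background.
Fact (1) shares the background but with thing = the telescope; exhaustivity is violated.

1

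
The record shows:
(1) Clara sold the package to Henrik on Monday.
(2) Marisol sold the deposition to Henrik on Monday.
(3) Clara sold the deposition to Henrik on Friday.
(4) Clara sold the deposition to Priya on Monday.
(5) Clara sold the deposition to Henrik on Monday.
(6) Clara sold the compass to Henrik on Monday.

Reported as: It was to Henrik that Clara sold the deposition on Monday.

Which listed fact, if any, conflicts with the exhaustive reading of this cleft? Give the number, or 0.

The cleft puts "Henrik" in focus and presupposes the open proposition with agent = Clara, thing = the deposition, setting = on Monday.
The exhaustive reading says no other recipient fits that background.
But fact (4) also has agent = Clara, thing = the deposition, setting = on Monday, with recipient = Priya — so the exhaustive reading fails.

4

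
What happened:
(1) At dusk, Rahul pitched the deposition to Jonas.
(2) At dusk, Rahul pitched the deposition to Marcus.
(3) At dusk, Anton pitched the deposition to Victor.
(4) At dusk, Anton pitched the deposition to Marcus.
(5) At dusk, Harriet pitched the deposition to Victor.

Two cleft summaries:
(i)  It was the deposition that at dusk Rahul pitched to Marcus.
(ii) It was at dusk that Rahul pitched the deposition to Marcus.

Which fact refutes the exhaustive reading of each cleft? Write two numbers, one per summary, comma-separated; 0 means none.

0, 0

Summary (i) focuses "the deposition" (the thing); background Rahul as agent and Marcus as recipient and at dusk as setting. No fact matches that background with a different thing, so 0.
Summary (ii) focuses "at dusk" (the setting); background Rahul as agent and the deposition as thing and Marcus as recipient. No fact matches that background with a different setting, so 0.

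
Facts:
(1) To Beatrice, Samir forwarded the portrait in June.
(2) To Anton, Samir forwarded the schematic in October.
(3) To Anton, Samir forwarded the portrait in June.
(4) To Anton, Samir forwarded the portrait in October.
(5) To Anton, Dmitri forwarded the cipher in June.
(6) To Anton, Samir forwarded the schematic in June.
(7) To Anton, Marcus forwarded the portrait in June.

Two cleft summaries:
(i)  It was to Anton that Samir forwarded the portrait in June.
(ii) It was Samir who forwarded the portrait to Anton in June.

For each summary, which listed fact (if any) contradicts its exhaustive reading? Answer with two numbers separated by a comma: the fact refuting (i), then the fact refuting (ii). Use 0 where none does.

1, 7

Summary (i) focuses "Anton" (the recipient); background agent = Samir, thing = the portrait, setting = in June. Fact (1) matches that background with recipient = Beatrice — refutes (i).
Summary (ii) focuses "Samir" (the agent); background thing = the portrait, recipient = Anton, setting = in June. Fact (7) matches that background with agent = Marcus — refutes (ii).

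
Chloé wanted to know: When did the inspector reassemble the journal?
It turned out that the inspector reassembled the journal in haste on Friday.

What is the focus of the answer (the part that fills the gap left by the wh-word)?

The wh-word "when" asks about the time.
In the answer, "the inspector" and "the journal" are given — repeated from the question.
"in haste" is also new, but it specifies the manner, which is not what the question asks about — so it is not the focus.
The constituent filling the time gap is "on Friday"; that is the focus.

on Friday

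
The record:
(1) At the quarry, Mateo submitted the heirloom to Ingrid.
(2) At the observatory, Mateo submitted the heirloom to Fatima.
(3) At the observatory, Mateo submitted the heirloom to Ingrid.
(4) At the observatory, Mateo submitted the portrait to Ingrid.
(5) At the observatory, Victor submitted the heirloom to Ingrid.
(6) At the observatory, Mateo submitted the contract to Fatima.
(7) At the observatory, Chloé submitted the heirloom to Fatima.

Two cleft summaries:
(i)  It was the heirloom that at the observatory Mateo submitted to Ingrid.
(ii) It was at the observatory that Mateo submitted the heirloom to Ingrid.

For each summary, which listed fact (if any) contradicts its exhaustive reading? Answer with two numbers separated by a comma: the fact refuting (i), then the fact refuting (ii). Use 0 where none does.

(i): focus "the heirloom". Looking for agent = Mateo, recipient = Ingrid, setting = at the observatory with some other thing — fact (4) has the portrait there. Refuted.
(ii): focus "at the observatory". Looking for agent = Mateo, thing = the heirloom, recipient = Ingrid with some other setting — fact (1) has at the quarry there. Refuted.

4, 1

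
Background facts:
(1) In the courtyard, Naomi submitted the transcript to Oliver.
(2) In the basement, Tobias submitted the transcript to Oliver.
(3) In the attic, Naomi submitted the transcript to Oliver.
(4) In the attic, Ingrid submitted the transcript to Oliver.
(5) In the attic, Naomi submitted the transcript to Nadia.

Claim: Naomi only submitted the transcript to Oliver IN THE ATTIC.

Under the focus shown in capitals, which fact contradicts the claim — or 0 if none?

The capitals mark "in the attic" as focus. So "only" rules out other settings, with the rest (Naomi as agent and the transcript as thing and Oliver as recipient) as background.
Fact (1) shares the background but differs in setting (in the courtyard) — a counterexample.

1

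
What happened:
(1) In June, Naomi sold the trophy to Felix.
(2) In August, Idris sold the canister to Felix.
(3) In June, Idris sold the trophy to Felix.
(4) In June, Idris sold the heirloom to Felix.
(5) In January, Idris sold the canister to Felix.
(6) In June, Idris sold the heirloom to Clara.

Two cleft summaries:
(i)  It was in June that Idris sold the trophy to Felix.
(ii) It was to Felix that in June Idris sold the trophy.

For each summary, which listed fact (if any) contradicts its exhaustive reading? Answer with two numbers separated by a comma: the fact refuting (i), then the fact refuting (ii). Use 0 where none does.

0, 0

(i): focus "in June". No fact shares agent = Idris, thing = the trophy, recipient = Felix with a different setting. 0.
(ii): focus "Felix". No fact shares agent = Idris, thing = the trophy, setting = in June with a different recipient. 0.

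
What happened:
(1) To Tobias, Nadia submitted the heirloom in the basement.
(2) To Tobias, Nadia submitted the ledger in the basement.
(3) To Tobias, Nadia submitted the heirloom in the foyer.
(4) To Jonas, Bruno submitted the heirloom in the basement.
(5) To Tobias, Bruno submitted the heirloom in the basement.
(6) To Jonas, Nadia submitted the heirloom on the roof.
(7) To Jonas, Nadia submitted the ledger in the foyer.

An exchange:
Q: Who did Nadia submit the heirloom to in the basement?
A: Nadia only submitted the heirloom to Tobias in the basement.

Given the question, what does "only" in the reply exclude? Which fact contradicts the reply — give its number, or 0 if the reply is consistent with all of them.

Answering "Who did ... to ...?" puts focus on the recipient — here, "Tobias".
So "only" ranges over recipients; the rest (same agent, thing, setting (Nadia / the heirloom / in the basement)) is presupposed.
No listed fact shares that background with another recipient. Nothing contradicts the reply.
(Fact (3) would refute a reading with focus on the setting — but that is not what the question asks.)

0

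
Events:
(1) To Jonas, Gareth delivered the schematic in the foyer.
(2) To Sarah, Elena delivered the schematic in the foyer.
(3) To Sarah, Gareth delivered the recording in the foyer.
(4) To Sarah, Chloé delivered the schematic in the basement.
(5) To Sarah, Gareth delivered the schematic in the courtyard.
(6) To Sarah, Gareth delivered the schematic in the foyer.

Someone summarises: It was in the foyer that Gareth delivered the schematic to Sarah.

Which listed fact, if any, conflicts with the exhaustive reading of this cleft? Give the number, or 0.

Focus of the cleft: "in the foyer" (the setting). Presupposed background: agent = Gareth, thing = the schematic, recipient = Sarah.
The exhaustive reading says no other setting fits that background.
Fact (5) shares the background but with setting = in the courtyard; exhaustivity is violated.

5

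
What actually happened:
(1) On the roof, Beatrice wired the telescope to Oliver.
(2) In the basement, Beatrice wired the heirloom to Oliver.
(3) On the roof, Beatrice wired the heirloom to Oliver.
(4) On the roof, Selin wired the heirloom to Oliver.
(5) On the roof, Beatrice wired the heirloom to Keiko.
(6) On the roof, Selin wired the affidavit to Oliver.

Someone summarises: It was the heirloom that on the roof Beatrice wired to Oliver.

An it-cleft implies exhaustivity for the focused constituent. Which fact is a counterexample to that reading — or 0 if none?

1

The cleft puts "the heirloom" in focus and presupposes the open proposition with agent = Beatrice, recipient = Oliver, setting = on the roof.
Exhaustivity: the heirloom is the only thing satisfying that background.
Fact (1) shares the background but with thing = the telescope; exhaustivity is violated.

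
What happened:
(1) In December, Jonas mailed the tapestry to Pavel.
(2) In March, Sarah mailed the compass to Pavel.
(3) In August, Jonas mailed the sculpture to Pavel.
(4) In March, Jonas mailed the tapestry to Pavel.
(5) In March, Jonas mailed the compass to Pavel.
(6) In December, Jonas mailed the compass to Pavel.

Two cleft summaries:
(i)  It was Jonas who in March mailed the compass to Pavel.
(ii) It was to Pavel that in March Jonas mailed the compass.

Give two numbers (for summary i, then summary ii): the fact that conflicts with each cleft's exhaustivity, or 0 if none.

Summary (i) focuses "Jonas" (the agent); background same thing, recipient, setting (the compass / Pavel / in March). Fact (2) matches that background with agent = Sarah — refutes (i).
Summary (ii) focuses "Pavel" (the recipient); background same agent, thing, setting (Jonas / the compass / in March). No fact matches that background with a different recipient, so 0.

2, 0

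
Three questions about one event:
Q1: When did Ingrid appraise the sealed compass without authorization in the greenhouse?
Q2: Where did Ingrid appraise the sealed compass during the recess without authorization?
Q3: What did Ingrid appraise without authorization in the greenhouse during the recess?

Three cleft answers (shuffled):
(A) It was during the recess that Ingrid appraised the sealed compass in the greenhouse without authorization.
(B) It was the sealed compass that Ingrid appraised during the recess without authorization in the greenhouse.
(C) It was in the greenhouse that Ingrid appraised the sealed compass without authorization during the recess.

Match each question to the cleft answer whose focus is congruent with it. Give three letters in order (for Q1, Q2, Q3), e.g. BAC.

ACB

Q1 asks about the time; cleft (A) focuses "during the recess", which is the time — so Q1 → A.
Q2 asks about the location; cleft (C) focuses "in the greenhouse", which is the location — so Q2 → C.
Q3 asks about the direct object; cleft (B) focuses "the sealed compass", which is the direct object — so Q3 → B.
Mapping: Q1→A, Q2→C, Q3→B.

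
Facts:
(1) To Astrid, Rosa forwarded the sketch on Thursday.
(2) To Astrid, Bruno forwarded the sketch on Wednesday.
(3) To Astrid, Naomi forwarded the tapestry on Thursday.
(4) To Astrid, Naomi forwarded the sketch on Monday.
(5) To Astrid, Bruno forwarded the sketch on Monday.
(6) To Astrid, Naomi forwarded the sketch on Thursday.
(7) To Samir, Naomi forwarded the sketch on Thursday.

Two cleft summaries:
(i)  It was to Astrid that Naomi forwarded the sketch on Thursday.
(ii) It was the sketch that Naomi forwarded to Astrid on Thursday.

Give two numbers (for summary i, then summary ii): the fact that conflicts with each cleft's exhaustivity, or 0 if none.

(i): focus "Astrid". Looking for same agent, thing, setting (Naomi / the sketch / on Thursday) with some other recipient — fact (7) has Samir there. Refuted.
(ii): focus "the sketch". Looking for same agent, recipient, setting (Naomi / Astrid / on Thursday) with some other thing — fact (3) has the tapestry there. Refuted.

7, 3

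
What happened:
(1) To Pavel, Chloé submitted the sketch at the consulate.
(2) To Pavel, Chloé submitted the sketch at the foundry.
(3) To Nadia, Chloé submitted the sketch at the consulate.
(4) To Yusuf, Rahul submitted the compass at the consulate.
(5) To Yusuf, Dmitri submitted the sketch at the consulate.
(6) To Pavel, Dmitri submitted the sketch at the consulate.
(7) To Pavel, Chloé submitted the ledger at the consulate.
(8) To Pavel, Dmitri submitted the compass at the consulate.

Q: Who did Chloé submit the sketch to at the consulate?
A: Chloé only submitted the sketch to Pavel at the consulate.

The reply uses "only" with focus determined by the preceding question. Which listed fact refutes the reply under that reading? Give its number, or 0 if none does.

3

Answering "Who did ... to ...?" puts focus on the recipient — here, "Pavel".
So "only" ranges over recipients; the rest (same agent, thing, setting (Chloé / the sketch / at the consulate)) is presupposed.
Fact (3) shares the background with a different recipient (Nadia) — counterexample.
(Fact (2) would refute a reading with focus on the setting — but that is not what the question asks.)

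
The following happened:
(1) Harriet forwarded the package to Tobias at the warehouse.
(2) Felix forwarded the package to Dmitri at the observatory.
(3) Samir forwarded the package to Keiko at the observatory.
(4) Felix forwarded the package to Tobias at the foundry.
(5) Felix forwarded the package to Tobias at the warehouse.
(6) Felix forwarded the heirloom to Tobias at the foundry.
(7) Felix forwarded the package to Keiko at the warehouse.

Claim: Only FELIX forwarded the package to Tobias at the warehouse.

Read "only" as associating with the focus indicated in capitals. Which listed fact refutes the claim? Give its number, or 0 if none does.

The capitals mark "Felix" as focus. So "only" rules out other agents, with the rest (thing = the package, recipient = Tobias, setting = at the warehouse) as background.
Fact (1) matches on thing = the package, recipient = Tobias, setting = at the warehouse, but has agent = Harriet instead. That refutes the claim.

1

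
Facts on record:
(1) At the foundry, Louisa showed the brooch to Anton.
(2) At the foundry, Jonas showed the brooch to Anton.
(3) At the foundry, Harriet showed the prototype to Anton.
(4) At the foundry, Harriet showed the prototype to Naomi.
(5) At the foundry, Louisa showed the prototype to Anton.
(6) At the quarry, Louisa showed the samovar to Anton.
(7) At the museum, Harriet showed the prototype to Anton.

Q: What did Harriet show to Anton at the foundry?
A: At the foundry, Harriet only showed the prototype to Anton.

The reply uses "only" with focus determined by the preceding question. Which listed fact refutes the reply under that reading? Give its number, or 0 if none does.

The question "What did ...?" targets the thing, so in the reply the focus falls on "the prototype".
"Only" then excludes alternative things while the background — agent = Harriet, recipient = Anton, setting = at the foundry — is held fixed.
No listed fact shares that background with another thing. Nothing contradicts the reply.
(Fact (7) would refute a reading with focus on the setting — but that is not what the question asks.)

0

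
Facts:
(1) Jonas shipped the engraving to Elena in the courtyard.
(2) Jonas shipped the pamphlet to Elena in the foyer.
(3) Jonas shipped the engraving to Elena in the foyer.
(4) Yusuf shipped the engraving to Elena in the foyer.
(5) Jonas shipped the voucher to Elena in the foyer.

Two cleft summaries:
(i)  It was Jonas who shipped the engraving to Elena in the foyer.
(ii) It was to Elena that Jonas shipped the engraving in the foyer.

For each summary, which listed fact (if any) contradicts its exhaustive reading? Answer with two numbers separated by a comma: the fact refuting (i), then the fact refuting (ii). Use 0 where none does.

4, 0

(i): focus "Jonas". Looking for thing = the engraving, recipient = Elena, setting = in the foyer with some other agent — fact (4) has Yusuf there. Refuted.
(ii): focus "Elena". No fact shares agent = Jonas, thing = the engraving, setting = in the foyer with a different recipient. 0.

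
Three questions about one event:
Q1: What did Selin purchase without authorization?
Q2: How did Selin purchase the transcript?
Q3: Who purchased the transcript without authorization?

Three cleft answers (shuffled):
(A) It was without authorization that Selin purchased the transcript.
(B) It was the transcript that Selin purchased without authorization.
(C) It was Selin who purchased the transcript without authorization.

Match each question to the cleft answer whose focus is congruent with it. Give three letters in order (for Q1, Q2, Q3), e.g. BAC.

Q1 asks about the direct object; cleft (B) focuses "the transcript", which is the direct object — so Q1 → B.
Q2 asks about the manner; cleft (A) focuses "without authorization", which is the manner — so Q2 → A.
Q3 asks about the subject (agent); cleft (C) focuses "Selin", which is the subject (agent) — so Q3 → C.
Mapping: Q1→B, Q2→A, Q3→C.

BAC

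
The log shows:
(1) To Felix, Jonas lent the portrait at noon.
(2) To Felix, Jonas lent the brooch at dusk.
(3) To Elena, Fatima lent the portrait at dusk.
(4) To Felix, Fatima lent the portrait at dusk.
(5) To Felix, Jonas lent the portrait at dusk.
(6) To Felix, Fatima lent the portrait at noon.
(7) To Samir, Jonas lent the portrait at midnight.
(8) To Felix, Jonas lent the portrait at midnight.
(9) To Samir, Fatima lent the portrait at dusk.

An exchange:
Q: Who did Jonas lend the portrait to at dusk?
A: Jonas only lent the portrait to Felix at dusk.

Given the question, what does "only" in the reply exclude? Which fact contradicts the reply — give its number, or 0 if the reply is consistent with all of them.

Answering "Who did ... to ...?" puts focus on the recipient — here, "Felix".
"Only" then excludes alternative recipients while the background — same agent, thing, setting (Jonas / the portrait / at dusk) — is held fixed.
No fact keeps same agent, thing, setting (Jonas / the portrait / at dusk) while changing the recipient; every other fact differs on something backgrounded. The reply stands.
(Fact (2) would refute a reading with focus on the thing — but that is not what the question asks.)

0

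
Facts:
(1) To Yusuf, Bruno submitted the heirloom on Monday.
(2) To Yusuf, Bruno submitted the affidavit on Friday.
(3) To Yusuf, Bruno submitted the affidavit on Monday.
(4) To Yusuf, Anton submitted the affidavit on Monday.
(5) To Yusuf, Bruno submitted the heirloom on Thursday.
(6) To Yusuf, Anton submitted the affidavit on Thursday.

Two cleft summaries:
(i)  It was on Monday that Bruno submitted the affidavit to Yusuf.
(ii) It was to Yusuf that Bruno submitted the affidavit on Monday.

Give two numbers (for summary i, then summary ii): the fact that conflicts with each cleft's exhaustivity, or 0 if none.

2, 0

(i): focus "on Monday". Looking for agent = Bruno, thing = the affidavit, recipient = Yusuf with some other setting — fact (2) has on Friday there. Refuted.
(ii): focus "Yusuf". No fact shares agent = Bruno, thing = the affidavit, setting = on Monday with a different recipient. 0.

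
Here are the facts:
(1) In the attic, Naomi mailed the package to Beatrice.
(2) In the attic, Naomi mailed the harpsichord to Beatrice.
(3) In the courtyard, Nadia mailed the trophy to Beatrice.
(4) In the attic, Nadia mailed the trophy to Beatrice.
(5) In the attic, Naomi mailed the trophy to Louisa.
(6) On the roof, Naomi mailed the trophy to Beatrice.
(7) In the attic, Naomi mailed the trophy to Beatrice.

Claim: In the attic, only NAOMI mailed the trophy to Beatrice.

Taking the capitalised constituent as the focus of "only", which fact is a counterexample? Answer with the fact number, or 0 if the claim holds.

4

The capitals mark "Naomi" as focus. So "only" rules out other agents, with the rest (same thing, recipient, setting (the trophy / Beatrice / in the attic)) as background.
Fact (4) matches on same thing, recipient, setting (the trophy / Beatrice / in the attic), but has agent = Nadia instead. That refutes the claim.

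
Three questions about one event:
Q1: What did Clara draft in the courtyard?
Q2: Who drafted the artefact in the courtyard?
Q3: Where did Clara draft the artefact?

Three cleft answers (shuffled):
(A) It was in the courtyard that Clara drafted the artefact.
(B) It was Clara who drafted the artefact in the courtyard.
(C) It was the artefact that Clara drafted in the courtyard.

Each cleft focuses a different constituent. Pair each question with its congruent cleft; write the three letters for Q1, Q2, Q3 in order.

CBA

Q1 asks about the direct object; cleft (C) focuses "the artefact", which is the direct object — so Q1 → C.
Q2 asks about the subject (agent); cleft (B) focuses "Clara", which is the subject (agent) — so Q2 → B.
Q3 asks about the location; cleft (A) focuses "in the courtyard", which is the location — so Q3 → A.
Mapping: Q1→C, Q2→B, Q3→A.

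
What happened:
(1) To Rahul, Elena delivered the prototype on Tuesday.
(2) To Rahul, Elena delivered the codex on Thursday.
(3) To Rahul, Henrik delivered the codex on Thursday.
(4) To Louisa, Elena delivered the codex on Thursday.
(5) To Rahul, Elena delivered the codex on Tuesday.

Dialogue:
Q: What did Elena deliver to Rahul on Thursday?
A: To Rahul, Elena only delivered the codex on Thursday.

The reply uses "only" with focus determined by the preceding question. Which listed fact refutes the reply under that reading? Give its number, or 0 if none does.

0

The question "What did ...?" targets the thing, so in the reply the focus falls on "the codex".
So "only" ranges over things; the rest (Elena as agent and Rahul as recipient and on Thursday as setting) is presupposed.
No listed fact shares that background with another thing. Nothing contradicts the reply.
(Fact (4) would refute a reading with focus on the recipient — but that is not what the question asks.)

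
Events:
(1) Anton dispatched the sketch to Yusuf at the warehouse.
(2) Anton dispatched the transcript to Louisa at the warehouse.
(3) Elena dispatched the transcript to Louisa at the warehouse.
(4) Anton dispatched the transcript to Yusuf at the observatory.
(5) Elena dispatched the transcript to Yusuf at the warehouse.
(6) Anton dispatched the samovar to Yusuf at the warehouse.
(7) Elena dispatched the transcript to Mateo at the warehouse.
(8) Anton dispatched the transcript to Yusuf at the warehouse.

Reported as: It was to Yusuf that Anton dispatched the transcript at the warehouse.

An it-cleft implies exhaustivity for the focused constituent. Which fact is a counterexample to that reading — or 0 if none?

Focus of the cleft: "Yusuf" (the recipient). Presupposed background: same agent, thing, setting (Anton / the transcript / at the warehouse).
The exhaustive reading says no other recipient fits that background.
But fact (2) also has same agent, thing, setting (Anton / the transcript / at the warehouse), with recipient = Louisa — so the exhaustive reading fails.

2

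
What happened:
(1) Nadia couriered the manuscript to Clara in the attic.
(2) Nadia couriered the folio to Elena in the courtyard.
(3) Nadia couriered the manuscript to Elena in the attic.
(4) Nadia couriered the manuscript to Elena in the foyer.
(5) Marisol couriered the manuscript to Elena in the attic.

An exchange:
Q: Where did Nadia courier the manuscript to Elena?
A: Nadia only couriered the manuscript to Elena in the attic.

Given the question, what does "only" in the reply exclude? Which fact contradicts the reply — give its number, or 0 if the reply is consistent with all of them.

4

Answering "Where did ...?" puts focus on the setting — here, "in the attic".
So "only" ranges over settings; the rest (same agent, thing, recipient (Nadia / the manuscript / Elena)) is presupposed.
Fact (4) shares the background with a different setting (in the foyer) — counterexample.
(Fact (1) would refute a reading with focus on the recipient — but that is not what the question asks.)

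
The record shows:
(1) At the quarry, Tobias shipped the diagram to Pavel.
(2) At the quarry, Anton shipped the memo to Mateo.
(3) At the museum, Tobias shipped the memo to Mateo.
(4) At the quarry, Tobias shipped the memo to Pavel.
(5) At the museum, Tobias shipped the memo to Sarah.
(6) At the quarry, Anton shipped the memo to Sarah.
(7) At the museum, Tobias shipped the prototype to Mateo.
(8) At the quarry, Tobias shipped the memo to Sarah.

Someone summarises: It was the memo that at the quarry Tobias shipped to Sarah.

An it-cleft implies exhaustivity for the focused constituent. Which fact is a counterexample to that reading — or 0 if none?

0

Focus of the cleft: "the memo" (the thing). Presupposed background: agent = Tobias, recipient = Sarah, setting = at the quarry.
Exhaustivity: the memo is the only thing satisfying that background.
No listed fact matches the background with a different thing. Exhaustivity holds.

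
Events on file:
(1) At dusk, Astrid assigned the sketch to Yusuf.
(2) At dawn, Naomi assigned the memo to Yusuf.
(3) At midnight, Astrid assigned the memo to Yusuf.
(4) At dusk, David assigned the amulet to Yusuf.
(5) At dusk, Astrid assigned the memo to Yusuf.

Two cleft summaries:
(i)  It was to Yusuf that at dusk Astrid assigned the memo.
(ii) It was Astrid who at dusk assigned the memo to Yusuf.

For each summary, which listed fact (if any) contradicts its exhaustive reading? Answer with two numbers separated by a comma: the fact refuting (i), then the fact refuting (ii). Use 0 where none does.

0, 0

Summary (i) focuses "Yusuf" (the recipient); background agent = Astrid, thing = the memo, setting = at dusk. No fact matches that background with a different recipient, so 0.
Summary (ii) focuses "Astrid" (the agent); background thing = the memo, recipient = Yusuf, setting = at dusk. No fact matches that background with a different agent, so 0.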